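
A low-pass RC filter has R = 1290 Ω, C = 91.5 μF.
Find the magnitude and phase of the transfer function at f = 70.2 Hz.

Step 1 — Angular frequency: ω = 2π·70.2 = 441.1 rad/s.
Step 2 — Transfer function: H(jω) = 1/(1 + jωRC).
Step 3 — Denominator: 1 + jωRC = 1 + j·441.1·1290·9.15e-05 = 1 + j52.06.
Step 4 — H = 0.0003688 - j0.0192.
Step 5 — Magnitude: |H| = 0.0192 (-34.3 dB); phase: φ = -88.9°.

|H| = 0.0192 (-34.3 dB), φ = -88.9°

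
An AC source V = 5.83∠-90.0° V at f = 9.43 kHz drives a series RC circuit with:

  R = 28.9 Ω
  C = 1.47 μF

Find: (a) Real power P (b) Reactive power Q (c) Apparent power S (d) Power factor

Step 1 — Angular frequency: ω = 2π·f = 2π·9430 = 5.925e+04 rad/s.
Step 2 — Component impedances:
  R: Z = R = 28.9 Ω
  C: Z = 1/(jωC) = -j/(ω·C) = 0 - j11.48 Ω
Step 3 — Series combination: Z_total = R + C = 28.9 - j11.48 Ω = 31.1∠-21.7° Ω.
Step 4 — Source phasor: V = 5.83∠-90.0° V = 0 - j5.83 V.
Step 5 — Current: I = V / Z = 0.06922 - j0.1742 A = 0.1875∠-68.3° A.
Step 6 — Complex power: S = V·I* = 1.016 - j0.4035 VA.
Step 7 — Real power: P = Re(S) = 1.016 W.
Step 8 — Reactive power: Q = Im(S) = -0.4035 VAR.
Step 9 — Apparent power: |S| = 1.093 VA.
Step 10 — Power factor: PF = P/|S| = 0.9293 (leading).

(a) P = 1.016 W  (b) Q = -0.4035 VAR  (c) S = 1.093 VA  (d) PF = 0.9293 (leading)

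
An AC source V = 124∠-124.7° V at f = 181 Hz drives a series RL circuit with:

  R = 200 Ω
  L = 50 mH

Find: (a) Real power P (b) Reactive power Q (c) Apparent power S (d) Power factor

Step 1 — Angular frequency: ω = 2π·f = 2π·181 = 1137 rad/s.
Step 2 — Component impedances:
  R: Z = R = 200 Ω
  L: Z = jωL = j·1137·0.05 = 0 + j56.86 Ω
Step 3 — Series combination: Z_total = R + L = 200 + j56.86 Ω = 207.9∠15.9° Ω.
Step 4 — Source phasor: V = 124∠-124.7° V = -70.59 - j101.9 V.
Step 5 — Current: I = V / Z = -0.4606 - j0.3788 A = 0.5964∠-140.6° A.
Step 6 — Complex power: S = V·I* = 71.13 + j20.22 VA.
Step 7 — Real power: P = Re(S) = 71.13 W.
Step 8 — Reactive power: Q = Im(S) = 20.22 VAR.
Step 9 — Apparent power: |S| = 73.95 VA.
Step 10 — Power factor: PF = P/|S| = 0.9619 (lagging).

(a) P = 71.13 W  (b) Q = 20.22 VAR  (c) S = 73.95 VA  (d) PF = 0.9619 (lagging)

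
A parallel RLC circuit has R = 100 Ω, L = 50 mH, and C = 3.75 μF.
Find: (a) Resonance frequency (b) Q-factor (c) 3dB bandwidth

Step 1 — Resonance: ω₀ = 1/√(LC) = 1/√(0.05·3.75e-06) = 2309 rad/s.
Step 2 — f₀ = ω₀/(2π) = 367.6 Hz.
Step 3 — Parallel Q: Q = R/(ω₀L) = 100/(2309·0.05) = 0.866.
Step 4 — Bandwidth: Δω = ω₀/Q = 2667 rad/s; BW = Δω/(2π) = 424.4 Hz.

(a) f₀ = 367.6 Hz  (b) Q = 0.866  (c) BW = 424.4 Hz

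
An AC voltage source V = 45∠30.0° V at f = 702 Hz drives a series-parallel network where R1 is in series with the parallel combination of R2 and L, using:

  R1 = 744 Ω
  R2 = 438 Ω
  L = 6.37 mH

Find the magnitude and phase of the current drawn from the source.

Step 1 — Angular frequency: ω = 2π·f = 2π·702 = 4411 rad/s.
Step 2 — Component impedances:
  R1: Z = R = 744 Ω
  R2: Z = R = 438 Ω
  L: Z = jωL = j·4411·0.00637 = 0 + j28.1 Ω
Step 3 — Parallel branch: R2 || L = 1/(1/R2 + 1/L) = 1.795 + j27.98 Ω.
Step 4 — Series with R1: Z_total = R1 + (R2 || L) = 745.8 + j27.98 Ω = 746.3∠2.1° Ω.
Step 5 — Source phasor: V = 45∠30.0° V = 38.97 + j22.5 V.
Step 6 — Ohm's law: I = V / Z_total = (38.97 + j22.5) / (745.8 + j27.98) = 0.05331 + j0.02817 A.
Step 7 — Convert to polar: |I| = 0.0603 A, ∠I = 27.9°.

I = 0.0603∠27.9° A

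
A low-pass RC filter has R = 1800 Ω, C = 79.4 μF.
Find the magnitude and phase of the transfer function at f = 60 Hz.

Step 1 — Angular frequency: ω = 2π·60 = 377 rad/s.
Step 2 — Transfer function: H(jω) = 1/(1 + jωRC).
Step 3 — Denominator: 1 + jωRC = 1 + j·377·1800·7.94e-05 = 1 + j53.88.
Step 4 — H = 0.0003444 - j0.01855.
Step 5 — Magnitude: |H| = 0.01856 (-34.6 dB); phase: φ = -88.9°.

|H| = 0.01856 (-34.6 dB), φ = -88.9°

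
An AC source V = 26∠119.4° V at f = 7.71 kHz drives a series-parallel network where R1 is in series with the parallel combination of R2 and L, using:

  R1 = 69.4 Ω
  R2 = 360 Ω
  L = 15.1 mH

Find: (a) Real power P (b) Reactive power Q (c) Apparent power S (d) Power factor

Step 1 — Angular frequency: ω = 2π·f = 2π·7710 = 4.844e+04 rad/s.
Step 2 — Component impedances:
  R1: Z = R = 69.4 Ω
  R2: Z = R = 360 Ω
  L: Z = jωL = j·4.844e+04·0.0151 = 0 + j731.5 Ω
Step 3 — Parallel branch: R2 || L = 1/(1/R2 + 1/L) = 289.8 + j142.6 Ω.
Step 4 — Series with R1: Z_total = R1 + (R2 || L) = 359.2 + j142.6 Ω = 386.5∠21.7° Ω.
Step 5 — Source phasor: V = 26∠119.4° V = -12.76 + j22.65 V.
Step 6 — Current: I = V / Z = -0.009065 + j0.06666 A = 0.06727∠97.7° A.
Step 7 — Complex power: S = V·I* = 1.626 + j0.6455 VA.
Step 8 — Real power: P = Re(S) = 1.626 W.
Step 9 — Reactive power: Q = Im(S) = 0.6455 VAR.
Step 10 — Apparent power: |S| = 1.749 VA.
Step 11 — Power factor: PF = P/|S| = 0.9294 (lagging).

(a) P = 1.626 W  (b) Q = 0.6455 VAR  (c) S = 1.749 VA  (d) PF = 0.9294 (lagging)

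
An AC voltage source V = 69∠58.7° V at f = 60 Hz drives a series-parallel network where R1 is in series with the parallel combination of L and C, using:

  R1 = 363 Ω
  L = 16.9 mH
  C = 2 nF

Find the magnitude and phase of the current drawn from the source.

Step 1 — Angular frequency: ω = 2π·f = 2π·60 = 377 rad/s.
Step 2 — Component impedances:
  R1: Z = R = 363 Ω
  L: Z = jωL = j·377·0.0169 = 0 + j6.371 Ω
  C: Z = 1/(jωC) = -j/(ω·C) = 0 - j1.326e+06 Ω
Step 3 — Parallel branch: L || C = 1/(1/L + 1/C) = 0 + j6.371 Ω.
Step 4 — Series with R1: Z_total = R1 + (L || C) = 363 + j6.371 Ω = 363.1∠1.0° Ω.
Step 5 — Source phasor: V = 69∠58.7° V = 35.85 + j58.96 V.
Step 6 — Ohm's law: I = V / Z_total = (35.85 + j58.96) / (363 + j6.371) = 0.1016 + j0.1606 A.
Step 7 — Convert to polar: |I| = 0.1901 A, ∠I = 57.7°.

I = 0.1901∠57.7° A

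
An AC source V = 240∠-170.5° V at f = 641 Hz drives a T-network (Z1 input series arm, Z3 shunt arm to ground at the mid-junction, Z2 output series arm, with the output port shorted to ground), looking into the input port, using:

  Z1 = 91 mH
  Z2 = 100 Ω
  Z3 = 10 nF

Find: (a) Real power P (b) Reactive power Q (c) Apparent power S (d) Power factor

Step 1 — Angular frequency: ω = 2π·f = 2π·641 = 4028 rad/s.
Step 2 — Component impedances:
  Z1: Z = jωL = j·4028·0.091 = 0 + j366.5 Ω
  Z2: Z = R = 100 Ω
  Z3: Z = 1/(jωC) = -j/(ω·C) = 0 - j2.483e+04 Ω
Step 3 — With the output port shorted to ground, the output series arm Z2 runs from the junction to ground; the shunt arm Z3 also runs from the junction to ground. They appear in parallel: Z3 || Z2 = 100 - j0.4027 Ω.
Step 4 — Series with input arm Z1: Z_in = Z1 + (Z3 || Z2) = 100 + j366.1 Ω = 379.5∠74.7° Ω.
Step 5 — Source phasor: V = 240∠-170.5° V = -236.7 - j39.61 V.
Step 6 — Current: I = V / Z = -0.265 + j0.5742 A = 0.6324∠114.8° A.
Step 7 — Complex power: S = V·I* = 39.99 + j146.4 VA.
Step 8 — Real power: P = Re(S) = 39.99 W.
Step 9 — Reactive power: Q = Im(S) = 146.4 VAR.
Step 10 — Apparent power: |S| = 151.8 VA.
Step 11 — Power factor: PF = P/|S| = 0.2635 (lagging).

(a) P = 39.99 W  (b) Q = 146.4 VAR  (c) S = 151.8 VA  (d) PF = 0.2635 (lagging)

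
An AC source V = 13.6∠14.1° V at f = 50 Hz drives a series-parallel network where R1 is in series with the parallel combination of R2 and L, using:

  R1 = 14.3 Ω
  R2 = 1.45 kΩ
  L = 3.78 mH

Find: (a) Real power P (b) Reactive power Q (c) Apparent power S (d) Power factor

Step 1 — Angular frequency: ω = 2π·f = 2π·50 = 314.2 rad/s.
Step 2 — Component impedances:
  R1: Z = R = 14.3 Ω
  R2: Z = R = 1450 Ω
  L: Z = jωL = j·314.2·0.00378 = 0 + j1.188 Ω
Step 3 — Parallel branch: R2 || L = 1/(1/R2 + 1/L) = 0.0009726 + j1.188 Ω.
Step 4 — Series with R1: Z_total = R1 + (R2 || L) = 14.3 + j1.188 Ω = 14.35∠4.7° Ω.
Step 5 — Source phasor: V = 13.6∠14.1° V = 13.19 + j3.313 V.
Step 6 — Current: I = V / Z = 0.9351 + j0.154 A = 0.9477∠9.4° A.
Step 7 — Complex power: S = V·I* = 12.84 + j1.067 VA.
Step 8 — Real power: P = Re(S) = 12.84 W.
Step 9 — Reactive power: Q = Im(S) = 1.067 VAR.
Step 10 — Apparent power: |S| = 12.89 VA.
Step 11 — Power factor: PF = P/|S| = 0.9966 (lagging).

(a) P = 12.84 W  (b) Q = 1.067 VAR  (c) S = 12.89 VA  (d) PF = 0.9966 (lagging)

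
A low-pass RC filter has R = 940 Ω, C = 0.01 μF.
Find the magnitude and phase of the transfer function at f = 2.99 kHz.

Step 1 — Angular frequency: ω = 2π·2990 = 1.879e+04 rad/s.
Step 2 — Transfer function: H(jω) = 1/(1 + jωRC).
Step 3 — Denominator: 1 + jωRC = 1 + j·1.879e+04·940·1e-08 = 1 + j0.1766.
Step 4 — H = 0.9698 - j0.1713.
Step 5 — Magnitude: |H| = 0.9848 (-0.1 dB); phase: φ = -10.0°.

|H| = 0.9848 (-0.1 dB), φ = -10.0°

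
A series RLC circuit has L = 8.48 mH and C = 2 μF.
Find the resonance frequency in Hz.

Step 1 — Resonance condition Im(Z)=0 gives ω₀ = 1/√(LC).
Step 2 — ω₀ = 1/√(0.00848·2e-06) = 7679 rad/s.
Step 3 — f₀ = ω₀/(2π) = 1222 Hz.

f₀ = 1222 Hz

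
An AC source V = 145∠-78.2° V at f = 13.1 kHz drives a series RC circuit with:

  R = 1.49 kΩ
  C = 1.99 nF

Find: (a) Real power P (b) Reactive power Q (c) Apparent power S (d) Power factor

Step 1 — Angular frequency: ω = 2π·f = 2π·1.31e+04 = 8.231e+04 rad/s.
Step 2 — Component impedances:
  R: Z = R = 1490 Ω
  C: Z = 1/(jωC) = -j/(ω·C) = 0 - j6105 Ω
Step 3 — Series combination: Z_total = R + C = 1490 - j6105 Ω = 6284∠-76.3° Ω.
Step 4 — Source phasor: V = 145∠-78.2° V = 29.65 - j141.9 V.
Step 5 — Current: I = V / Z = 0.02306 - j0.0007712 A = 0.02307∠-1.9° A.
Step 6 — Complex power: S = V·I* = 0.7932 - j3.25 VA.
Step 7 — Real power: P = Re(S) = 0.7932 W.
Step 8 — Reactive power: Q = Im(S) = -3.25 VAR.
Step 9 — Apparent power: |S| = 3.346 VA.
Step 10 — Power factor: PF = P/|S| = 0.2371 (leading).

(a) P = 0.7932 W  (b) Q = -3.25 VAR  (c) S = 3.346 VA  (d) PF = 0.2371 (leading)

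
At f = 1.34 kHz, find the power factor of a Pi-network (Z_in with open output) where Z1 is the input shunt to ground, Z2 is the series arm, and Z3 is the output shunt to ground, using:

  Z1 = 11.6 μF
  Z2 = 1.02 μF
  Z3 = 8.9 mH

Step 1 — Angular frequency: ω = 2π·f = 2π·1340 = 8419 rad/s.
Step 2 — Component impedances:
  Z1: Z = 1/(jωC) = -j/(ω·C) = 0 - j10.24 Ω
  Z2: Z = 1/(jωC) = -j/(ω·C) = 0 - j116.4 Ω
  Z3: Z = jωL = j·8419·0.0089 = 0 + j74.93 Ω
Step 3 — With open output, the series arm Z2 and the output shunt Z3 appear in series to ground: Z2 + Z3 = 0 - j41.51 Ω.
Step 4 — Parallel with input shunt Z1: Z_in = Z1 || (Z2 + Z3) = 0 - j8.213 Ω = 8.213∠-90.0° Ω.
Step 5 — Power factor: PF = cos(φ) = Re(Z)/|Z| = 0/8.213 = 0.
Step 6 — Type: Im(Z) = -8.213 ⇒ leading (phase φ = -90.0°).

PF = 0 (leading, φ = -90.0°)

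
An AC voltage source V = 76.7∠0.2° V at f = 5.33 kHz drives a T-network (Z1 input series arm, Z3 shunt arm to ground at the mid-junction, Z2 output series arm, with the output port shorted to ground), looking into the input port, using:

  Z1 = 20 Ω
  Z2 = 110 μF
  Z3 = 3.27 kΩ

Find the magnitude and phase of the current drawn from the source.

Step 1 — Angular frequency: ω = 2π·f = 2π·5330 = 3.349e+04 rad/s.
Step 2 — Component impedances:
  Z1: Z = R = 20 Ω
  Z2: Z = 1/(jωC) = -j/(ω·C) = 0 - j0.2715 Ω
  Z3: Z = R = 3270 Ω
Step 3 — With the output port shorted to ground, the output series arm Z2 runs from the junction to ground; the shunt arm Z3 also runs from the junction to ground. They appear in parallel: Z3 || Z2 = 2.253e-05 - j0.2715 Ω.
Step 4 — Series with input arm Z1: Z_in = Z1 + (Z3 || Z2) = 20 - j0.2715 Ω = 20∠-0.8° Ω.
Step 5 — Source phasor: V = 76.7∠0.2° V = 76.7 + j0.2677 V.
Step 6 — Ohm's law: I = V / Z_total = (76.7 + j0.2677) / (20 - j0.2715) = 3.834 + j0.06543 A.
Step 7 — Convert to polar: |I| = 3.835 A, ∠I = 1.0°.

I = 3.835∠1.0° A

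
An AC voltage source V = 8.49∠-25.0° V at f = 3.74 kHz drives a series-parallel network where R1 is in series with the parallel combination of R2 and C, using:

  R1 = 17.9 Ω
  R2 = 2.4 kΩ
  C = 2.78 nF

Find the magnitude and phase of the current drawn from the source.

Step 1 — Angular frequency: ω = 2π·f = 2π·3740 = 2.35e+04 rad/s.
Step 2 — Component impedances:
  R1: Z = R = 17.9 Ω
  R2: Z = R = 2400 Ω
  C: Z = 1/(jωC) = -j/(ω·C) = 0 - j1.531e+04 Ω
Step 3 — Parallel branch: R2 || C = 1/(1/R2 + 1/C) = 2342 - j367.3 Ω.
Step 4 — Series with R1: Z_total = R1 + (R2 || C) = 2360 - j367.3 Ω = 2389∠-8.8° Ω.
Step 5 — Source phasor: V = 8.49∠-25.0° V = 7.695 - j3.588 V.
Step 6 — Ohm's law: I = V / Z_total = (7.695 - j3.588) / (2360 - j367.3) = 0.003414 - j0.000989 A.
Step 7 — Convert to polar: |I| = 0.003554 A, ∠I = -16.2°.

I = 0.003554∠-16.2° A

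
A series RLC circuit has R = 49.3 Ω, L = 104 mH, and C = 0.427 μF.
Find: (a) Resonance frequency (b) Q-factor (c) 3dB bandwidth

Step 1 — Resonance condition Im(Z)=0 gives ω₀ = 1/√(LC).
Step 2 — ω₀ = 1/√(0.104·4.27e-07) = 4745 rad/s.
Step 3 — f₀ = ω₀/(2π) = 755.2 Hz.
Step 4 — Series Q: Q = ω₀L/R = 4745·0.104/49.3 = 10.01.
Step 5 — 3dB bandwidth: Δω = ω₀/Q = 474 rad/s; BW = Δω/(2π) = 75.45 Hz.

(a) f₀ = 755.2 Hz  (b) Q = 10.01  (c) BW = 75.45 Hz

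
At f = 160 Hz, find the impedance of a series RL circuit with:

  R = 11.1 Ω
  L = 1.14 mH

Step 1 — Angular frequency: ω = 2π·f = 2π·160 = 1005 rad/s.
Step 2 — Component impedances:
  R: Z = R = 11.1 Ω
  L: Z = jωL = j·1005·0.00114 = 0 + j1.146 Ω
Step 3 — Series combination: Z_total = R + L = 11.1 + j1.146 Ω = 11.16∠5.9° Ω.

Z = 11.1 + j1.146 Ω = 11.16∠5.9° Ω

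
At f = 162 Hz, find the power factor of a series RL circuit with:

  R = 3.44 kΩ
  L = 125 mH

Step 1 — Angular frequency: ω = 2π·f = 2π·162 = 1018 rad/s.
Step 2 — Component impedances:
  R: Z = R = 3440 Ω
  L: Z = jωL = j·1018·0.125 = 0 + j127.2 Ω
Step 3 — Series combination: Z_total = R + L = 3440 + j127.2 Ω = 3442∠2.1° Ω.
Step 4 — Power factor: PF = cos(φ) = Re(Z)/|Z| = 3440/3442.4 = 0.9993.
Step 5 — Type: Im(Z) = 127.2 ⇒ lagging (phase φ = 2.1°).

PF = 0.9993 (lagging, φ = 2.1°)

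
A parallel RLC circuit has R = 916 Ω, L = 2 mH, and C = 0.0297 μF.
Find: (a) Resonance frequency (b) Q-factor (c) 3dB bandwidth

Step 1 — Resonance: ω₀ = 1/√(LC) = 1/√(0.002·2.97e-08) = 1.297e+05 rad/s.
Step 2 — f₀ = ω₀/(2π) = 2.065e+04 Hz.
Step 3 — Parallel Q: Q = R/(ω₀L) = 916/(1.297e+05·0.002) = 3.53.
Step 4 — Bandwidth: Δω = ω₀/Q = 3.676e+04 rad/s; BW = Δω/(2π) = 5850 Hz.

(a) f₀ = 2.065e+04 Hz  (b) Q = 3.53  (c) BW = 5850 Hz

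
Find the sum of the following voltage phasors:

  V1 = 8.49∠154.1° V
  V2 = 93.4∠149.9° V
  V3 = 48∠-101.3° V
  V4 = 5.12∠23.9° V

Step 1 — Convert each phasor to rectangular form:
  V1 = 8.49·(cos(154.1°) + j·sin(154.1°)) = -7.637 + j3.708 V
  V2 = 93.4·(cos(149.9°) + j·sin(149.9°)) = -80.81 + j46.84 V
  V3 = 48·(cos(-101.3°) + j·sin(-101.3°)) = -9.405 - j47.07 V
  V4 = 5.12·(cos(23.9°) + j·sin(23.9°)) = 4.681 + j2.074 V
Step 2 — Sum components: V_total = -93.17 + j5.554 V.
Step 3 — Convert to polar: |V_total| = 93.33 V, ∠V_total = 176.6°.

V_total = 93.33∠176.6° V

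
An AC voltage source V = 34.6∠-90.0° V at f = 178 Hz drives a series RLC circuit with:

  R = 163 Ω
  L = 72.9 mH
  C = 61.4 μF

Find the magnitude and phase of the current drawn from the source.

Step 1 — Angular frequency: ω = 2π·f = 2π·178 = 1118 rad/s.
Step 2 — Component impedances:
  R: Z = R = 163 Ω
  L: Z = jωL = j·1118·0.0729 = 0 + j81.53 Ω
  C: Z = 1/(jωC) = -j/(ω·C) = 0 - j14.56 Ω
Step 3 — Series combination: Z_total = R + L + C = 163 + j66.97 Ω = 176.2∠22.3° Ω.
Step 4 — Source phasor: V = 34.6∠-90.0° V = 0 - j34.6 V.
Step 5 — Ohm's law: I = V / Z_total = (0 - j34.6) / (163 + j66.97) = -0.07462 - j0.1816 A.
Step 6 — Convert to polar: |I| = 0.1963 A, ∠I = -112.3°.

I = 0.1963∠-112.3° A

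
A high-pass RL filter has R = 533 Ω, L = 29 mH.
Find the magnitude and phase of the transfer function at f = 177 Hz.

Step 1 — Angular frequency: ω = 2π·177 = 1112 rad/s.
Step 2 — Transfer function: H(jω) = jωL/(R + jωL).
Step 3 — Numerator jωL = j·32.25; denominator R + jωL = 533 + j32.25.
Step 4 — H = 0.003648 + j0.06029.
Step 5 — Magnitude: |H| = 0.0604 (-24.4 dB); phase: φ = 86.5°.

|H| = 0.0604 (-24.4 dB), φ = 86.5°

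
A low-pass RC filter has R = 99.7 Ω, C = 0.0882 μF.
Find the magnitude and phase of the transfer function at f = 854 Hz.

Step 1 — Angular frequency: ω = 2π·854 = 5366 rad/s.
Step 2 — Transfer function: H(jω) = 1/(1 + jωRC).
Step 3 — Denominator: 1 + jωRC = 1 + j·5366·99.7·8.82e-08 = 1 + j0.04718.
Step 4 — H = 0.9978 - j0.04708.
Step 5 — Magnitude: |H| = 0.9989 (-0.0 dB); phase: φ = -2.7°.

|H| = 0.9989 (-0.0 dB), φ = -2.7°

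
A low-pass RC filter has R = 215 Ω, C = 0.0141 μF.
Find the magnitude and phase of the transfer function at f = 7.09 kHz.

Step 1 — Angular frequency: ω = 2π·7090 = 4.455e+04 rad/s.
Step 2 — Transfer function: H(jω) = 1/(1 + jωRC).
Step 3 — Denominator: 1 + jωRC = 1 + j·4.455e+04·215·1.41e-08 = 1 + j0.135.
Step 4 — H = 0.9821 - j0.1326.
Step 5 — Magnitude: |H| = 0.991 (-0.1 dB); phase: φ = -7.7°.

|H| = 0.991 (-0.1 dB), φ = -7.7°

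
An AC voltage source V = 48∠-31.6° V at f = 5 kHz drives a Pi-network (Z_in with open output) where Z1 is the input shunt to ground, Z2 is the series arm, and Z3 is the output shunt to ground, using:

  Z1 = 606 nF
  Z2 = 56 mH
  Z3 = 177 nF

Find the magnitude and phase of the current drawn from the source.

Step 1 — Angular frequency: ω = 2π·f = 2π·5000 = 3.142e+04 rad/s.
Step 2 — Component impedances:
  Z1: Z = 1/(jωC) = -j/(ω·C) = 0 - j52.53 Ω
  Z2: Z = jωL = j·3.142e+04·0.056 = 0 + j1759 Ω
  Z3: Z = 1/(jωC) = -j/(ω·C) = 0 - j179.8 Ω
Step 3 — With open output, the series arm Z2 and the output shunt Z3 appear in series to ground: Z2 + Z3 = 0 + j1579 Ω.
Step 4 — Parallel with input shunt Z1: Z_in = Z1 || (Z2 + Z3) = 0 - j54.33 Ω = 54.33∠-90.0° Ω.
Step 5 — Source phasor: V = 48∠-31.6° V = 40.88 - j25.15 V.
Step 6 — Ohm's law: I = V / Z_total = (40.88 - j25.15) / (0 - j54.33) = 0.4629 + j0.7524 A.
Step 7 — Convert to polar: |I| = 0.8834 A, ∠I = 58.4°.

I = 0.8834∠58.4° A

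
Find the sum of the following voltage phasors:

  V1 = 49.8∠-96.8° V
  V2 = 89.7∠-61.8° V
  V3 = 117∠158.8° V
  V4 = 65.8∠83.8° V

Step 1 — Convert each phasor to rectangular form:
  V1 = 49.8·(cos(-96.8°) + j·sin(-96.8°)) = -5.897 - j49.45 V
  V2 = 89.7·(cos(-61.8°) + j·sin(-61.8°)) = 42.39 - j79.05 V
  V3 = 117·(cos(158.8°) + j·sin(158.8°)) = -109.1 + j42.31 V
  V4 = 65.8·(cos(83.8°) + j·sin(83.8°)) = 7.106 + j65.42 V
Step 2 — Sum components: V_total = -65.48 - j20.78 V.
Step 3 — Convert to polar: |V_total| = 68.7 V, ∠V_total = -162.4°.

V_total = 68.7∠-162.4° V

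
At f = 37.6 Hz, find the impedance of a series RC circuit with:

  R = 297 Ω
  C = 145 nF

Step 1 — Angular frequency: ω = 2π·f = 2π·37.6 = 236.2 rad/s.
Step 2 — Component impedances:
  R: Z = R = 297 Ω
  C: Z = 1/(jωC) = -j/(ω·C) = 0 - j2.919e+04 Ω
Step 3 — Series combination: Z_total = R + C = 297 - j2.919e+04 Ω = 2.919e+04∠-89.4° Ω.

Z = 297 - j2.919e+04 Ω = 2.919e+04∠-89.4° Ω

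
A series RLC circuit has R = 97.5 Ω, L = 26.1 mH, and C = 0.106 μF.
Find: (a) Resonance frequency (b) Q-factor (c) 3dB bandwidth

Step 1 — Resonance condition Im(Z)=0 gives ω₀ = 1/√(LC).
Step 2 — ω₀ = 1/√(0.0261·1.06e-07) = 1.901e+04 rad/s.
Step 3 — f₀ = ω₀/(2π) = 3026 Hz.
Step 4 — Series Q: Q = ω₀L/R = 1.901e+04·0.0261/97.5 = 5.089.
Step 5 — 3dB bandwidth: Δω = ω₀/Q = 3736 rad/s; BW = Δω/(2π) = 594.5 Hz.

(a) f₀ = 3026 Hz  (b) Q = 5.089  (c) BW = 594.5 Hz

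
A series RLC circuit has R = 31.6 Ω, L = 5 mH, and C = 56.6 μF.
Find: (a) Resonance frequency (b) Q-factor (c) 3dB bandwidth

Step 1 — Resonance condition Im(Z)=0 gives ω₀ = 1/√(LC).
Step 2 — ω₀ = 1/√(0.005·5.66e-05) = 1880 rad/s.
Step 3 — f₀ = ω₀/(2π) = 299.2 Hz.
Step 4 — Series Q: Q = ω₀L/R = 1880·0.005/31.6 = 0.2974.
Step 5 — 3dB bandwidth: Δω = ω₀/Q = 6320 rad/s; BW = Δω/(2π) = 1006 Hz.

(a) f₀ = 299.2 Hz  (b) Q = 0.2974  (c) BW = 1006 Hz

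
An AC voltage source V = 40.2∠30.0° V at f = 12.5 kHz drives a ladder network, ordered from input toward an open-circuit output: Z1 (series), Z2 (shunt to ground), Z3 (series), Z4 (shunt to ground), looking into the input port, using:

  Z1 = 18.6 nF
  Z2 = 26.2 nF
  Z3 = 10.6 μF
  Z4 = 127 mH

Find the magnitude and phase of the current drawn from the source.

Step 1 — Angular frequency: ω = 2π·f = 2π·1.25e+04 = 7.854e+04 rad/s.
Step 2 — Component impedances:
  Z1: Z = 1/(jωC) = -j/(ω·C) = 0 - j684.5 Ω
  Z2: Z = 1/(jωC) = -j/(ω·C) = 0 - j486 Ω
  Z3: Z = 1/(jωC) = -j/(ω·C) = 0 - j1.201 Ω
  Z4: Z = jωL = j·7.854e+04·0.127 = 0 + j9975 Ω
Step 3 — Ladder network (open output): work backward from the far end, alternating series and parallel combinations. Z_in = 0 - j1195 Ω = 1195∠-90.0° Ω.
Step 4 — Source phasor: V = 40.2∠30.0° V = 34.81 + j20.1 V.
Step 5 — Ohm's law: I = V / Z_total = (34.81 + j20.1) / (0 - j1195) = -0.01681 + j0.02912 A.
Step 6 — Convert to polar: |I| = 0.03363 A, ∠I = 120.0°.

I = 0.03363∠120.0° A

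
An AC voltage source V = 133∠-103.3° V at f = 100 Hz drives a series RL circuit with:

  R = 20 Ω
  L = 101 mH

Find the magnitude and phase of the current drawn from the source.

Step 1 — Angular frequency: ω = 2π·f = 2π·100 = 628.3 rad/s.
Step 2 — Component impedances:
  R: Z = R = 20 Ω
  L: Z = jωL = j·628.3·0.101 = 0 + j63.46 Ω
Step 3 — Series combination: Z_total = R + L = 20 + j63.46 Ω = 66.54∠72.5° Ω.
Step 4 — Source phasor: V = 133∠-103.3° V = -30.6 - j129.4 V.
Step 5 — Ohm's law: I = V / Z_total = (-30.6 - j129.4) / (20 + j63.46) = -1.994 - j0.1461 A.
Step 6 — Convert to polar: |I| = 1.999 A, ∠I = -175.8°.

I = 1.999∠-175.8° A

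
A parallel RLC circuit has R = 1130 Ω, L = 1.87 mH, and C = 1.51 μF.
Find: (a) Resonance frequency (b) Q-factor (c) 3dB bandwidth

Step 1 — Resonance: ω₀ = 1/√(LC) = 1/√(0.00187·1.51e-06) = 1.882e+04 rad/s.
Step 2 — f₀ = ω₀/(2π) = 2995 Hz.
Step 3 — Parallel Q: Q = R/(ω₀L) = 1130/(1.882e+04·0.00187) = 32.11.
Step 4 — Bandwidth: Δω = ω₀/Q = 586.1 rad/s; BW = Δω/(2π) = 93.27 Hz.

(a) f₀ = 2995 Hz  (b) Q = 32.11  (c) BW = 93.27 Hz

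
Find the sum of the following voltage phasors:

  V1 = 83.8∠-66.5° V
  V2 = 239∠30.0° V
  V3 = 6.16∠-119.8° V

Step 1 — Convert each phasor to rectangular form:
  V1 = 83.8·(cos(-66.5°) + j·sin(-66.5°)) = 33.42 - j76.85 V
  V2 = 239·(cos(30.0°) + j·sin(30.0°)) = 207 + j119.5 V
  V3 = 6.16·(cos(-119.8°) + j·sin(-119.8°)) = -3.061 - j5.345 V
Step 2 — Sum components: V_total = 237.3 + j37.3 V.
Step 3 — Convert to polar: |V_total| = 240.2 V, ∠V_total = 8.9°.

V_total = 240.2∠8.9° V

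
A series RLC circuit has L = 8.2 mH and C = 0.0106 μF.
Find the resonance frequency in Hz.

Step 1 — Resonance condition Im(Z)=0 gives ω₀ = 1/√(LC).
Step 2 — ω₀ = 1/√(0.0082·1.06e-08) = 1.073e+05 rad/s.
Step 3 — f₀ = ω₀/(2π) = 1.707e+04 Hz.

f₀ = 1.707e+04 Hz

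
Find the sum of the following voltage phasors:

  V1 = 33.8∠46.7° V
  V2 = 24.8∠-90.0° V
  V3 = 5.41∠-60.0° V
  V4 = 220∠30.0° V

Step 1 — Convert each phasor to rectangular form:
  V1 = 33.8·(cos(46.7°) + j·sin(46.7°)) = 23.18 + j24.6 V
  V2 = 24.8·(cos(-90.0°) + j·sin(-90.0°)) = 0 - j24.8 V
  V3 = 5.41·(cos(-60.0°) + j·sin(-60.0°)) = 2.705 - j4.685 V
  V4 = 220·(cos(30.0°) + j·sin(30.0°)) = 190.5 + j110 V
Step 2 — Sum components: V_total = 216.4 + j105.1 V.
Step 3 — Convert to polar: |V_total| = 240.6 V, ∠V_total = 25.9°.

V_total = 240.6∠25.9° V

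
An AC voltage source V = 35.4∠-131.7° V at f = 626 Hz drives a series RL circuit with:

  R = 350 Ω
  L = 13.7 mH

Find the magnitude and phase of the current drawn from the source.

Step 1 — Angular frequency: ω = 2π·f = 2π·626 = 3933 rad/s.
Step 2 — Component impedances:
  R: Z = R = 350 Ω
  L: Z = jωL = j·3933·0.0137 = 0 + j53.89 Ω
Step 3 — Series combination: Z_total = R + L = 350 + j53.89 Ω = 354.1∠8.8° Ω.
Step 4 — Source phasor: V = 35.4∠-131.7° V = -23.55 - j26.43 V.
Step 5 — Ohm's law: I = V / Z_total = (-23.55 - j26.43) / (350 + j53.89) = -0.07708 - j0.06365 A.
Step 6 — Convert to polar: |I| = 0.09997 A, ∠I = -140.5°.

I = 0.09997∠-140.5° A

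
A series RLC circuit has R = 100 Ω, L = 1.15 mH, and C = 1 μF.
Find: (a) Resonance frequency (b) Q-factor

Step 1 — Resonance condition Im(Z)=0 gives ω₀ = 1/√(LC).
Step 2 — ω₀ = 1/√(0.00115·1e-06) = 2.949e+04 rad/s.
Step 3 — f₀ = ω₀/(2π) = 4693 Hz.
Step 4 — Series Q: Q = ω₀L/R = 2.949e+04·0.00115/100 = 0.3391.

(a) f₀ = 4693 Hz  (b) Q = 0.3391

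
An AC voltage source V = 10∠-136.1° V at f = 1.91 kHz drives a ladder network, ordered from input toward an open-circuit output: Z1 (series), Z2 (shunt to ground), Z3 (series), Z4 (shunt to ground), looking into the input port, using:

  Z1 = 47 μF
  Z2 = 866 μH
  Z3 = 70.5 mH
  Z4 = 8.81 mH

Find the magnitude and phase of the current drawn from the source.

Step 1 — Angular frequency: ω = 2π·f = 2π·1910 = 1.2e+04 rad/s.
Step 2 — Component impedances:
  Z1: Z = 1/(jωC) = -j/(ω·C) = 0 - j1.773 Ω
  Z2: Z = jωL = j·1.2e+04·0.000866 = 0 + j10.39 Ω
  Z3: Z = jωL = j·1.2e+04·0.0705 = 0 + j846.1 Ω
  Z4: Z = jωL = j·1.2e+04·0.00881 = 0 + j105.7 Ω
Step 3 — Ladder network (open output): work backward from the far end, alternating series and parallel combinations. Z_in = 0 + j8.508 Ω = 8.508∠90.0° Ω.
Step 4 — Source phasor: V = 10∠-136.1° V = -7.206 - j6.934 V.
Step 5 — Ohm's law: I = V / Z_total = (-7.206 - j6.934) / (0 + j8.508) = -0.815 + j0.847 A.
Step 6 — Convert to polar: |I| = 1.175 A, ∠I = 133.9°.

I = 1.175∠133.9° A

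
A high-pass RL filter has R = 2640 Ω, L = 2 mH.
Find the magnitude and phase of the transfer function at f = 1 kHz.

Step 1 — Angular frequency: ω = 2π·1000 = 6283 rad/s.
Step 2 — Transfer function: H(jω) = jωL/(R + jωL).
Step 3 — Numerator jωL = j·12.57; denominator R + jωL = 2640 + j12.57.
Step 4 — H = 2.266e-05 + j0.00476.
Step 5 — Magnitude: |H| = 0.00476 (-46.4 dB); phase: φ = 89.7°.

|H| = 0.00476 (-46.4 dB), φ = 89.7°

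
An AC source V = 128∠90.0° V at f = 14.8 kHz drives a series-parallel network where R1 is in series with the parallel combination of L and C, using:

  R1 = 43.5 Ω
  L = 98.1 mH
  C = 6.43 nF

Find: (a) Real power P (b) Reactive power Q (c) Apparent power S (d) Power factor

Step 1 — Angular frequency: ω = 2π·f = 2π·1.48e+04 = 9.299e+04 rad/s.
Step 2 — Component impedances:
  R1: Z = R = 43.5 Ω
  L: Z = jωL = j·9.299e+04·0.0981 = 0 + j9122 Ω
  C: Z = 1/(jωC) = -j/(ω·C) = 0 - j1672 Ω
Step 3 — Parallel branch: L || C = 1/(1/L + 1/C) = 0 - j2048 Ω.
Step 4 — Series with R1: Z_total = R1 + (L || C) = 43.5 - j2048 Ω = 2048∠-88.8° Ω.
Step 5 — Source phasor: V = 128∠90.0° V = 0 + j128 V.
Step 6 — Current: I = V / Z = -0.06248 + j0.001327 A = 0.06249∠178.8° A.
Step 7 — Complex power: S = V·I* = 0.1699 - j7.997 VA.
Step 8 — Real power: P = Re(S) = 0.1699 W.
Step 9 — Reactive power: Q = Im(S) = -7.997 VAR.
Step 10 — Apparent power: |S| = 7.999 VA.
Step 11 — Power factor: PF = P/|S| = 0.02124 (leading).

(a) P = 0.1699 W  (b) Q = -7.997 VAR  (c) S = 7.999 VA  (d) PF = 0.02124 (leading)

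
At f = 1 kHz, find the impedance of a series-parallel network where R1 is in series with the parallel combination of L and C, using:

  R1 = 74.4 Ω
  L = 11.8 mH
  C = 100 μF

Step 1 — Angular frequency: ω = 2π·f = 2π·1000 = 6283 rad/s.
Step 2 — Component impedances:
  R1: Z = R = 74.4 Ω
  L: Z = jωL = j·6283·0.0118 = 0 + j74.14 Ω
  C: Z = 1/(jωC) = -j/(ω·C) = 0 - j1.592 Ω
Step 3 — Parallel branch: L || C = 1/(1/L + 1/C) = 0 - j1.626 Ω.
Step 4 — Series with R1: Z_total = R1 + (L || C) = 74.4 - j1.626 Ω = 74.42∠-1.3° Ω.

Z = 74.4 - j1.626 Ω = 74.42∠-1.3° Ω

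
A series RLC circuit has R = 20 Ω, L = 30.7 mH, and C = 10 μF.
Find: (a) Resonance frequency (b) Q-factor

Step 1 — Resonance condition Im(Z)=0 gives ω₀ = 1/√(LC).
Step 2 — ω₀ = 1/√(0.0307·1e-05) = 1805 rad/s.
Step 3 — f₀ = ω₀/(2π) = 287.2 Hz.
Step 4 — Series Q: Q = ω₀L/R = 1805·0.0307/20 = 2.77.

(a) f₀ = 287.2 Hz  (b) Q = 2.77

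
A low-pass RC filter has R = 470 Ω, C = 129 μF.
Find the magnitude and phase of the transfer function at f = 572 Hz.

Step 1 — Angular frequency: ω = 2π·572 = 3594 rad/s.
Step 2 — Transfer function: H(jω) = 1/(1 + jωRC).
Step 3 — Denominator: 1 + jωRC = 1 + j·3594·470·0.000129 = 1 + j217.9.
Step 4 — H = 2.106e-05 - j0.004589.
Step 5 — Magnitude: |H| = 0.004589 (-46.8 dB); phase: φ = -89.7°.

|H| = 0.004589 (-46.8 dB), φ = -89.7°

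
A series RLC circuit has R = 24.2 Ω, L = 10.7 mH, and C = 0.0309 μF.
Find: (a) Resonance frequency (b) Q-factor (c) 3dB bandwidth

Step 1 — Resonance: ω₀ = 1/√(LC) = 1/√(0.0107·3.09e-08) = 5.5e+04 rad/s.
Step 2 — f₀ = ω₀/(2π) = 8753 Hz.
Step 3 — Series Q: Q = ω₀L/R = 5.5e+04·0.0107/24.2 = 24.32.
Step 4 — Bandwidth: Δω = ω₀/Q = 2262 rad/s; BW = Δω/(2π) = 360 Hz.

(a) f₀ = 8753 Hz  (b) Q = 24.32  (c) BW = 360 Hz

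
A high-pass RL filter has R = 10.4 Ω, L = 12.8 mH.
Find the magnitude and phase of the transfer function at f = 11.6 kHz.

Step 1 — Angular frequency: ω = 2π·1.16e+04 = 7.288e+04 rad/s.
Step 2 — Transfer function: H(jω) = jωL/(R + jωL).
Step 3 — Numerator jωL = j·932.9; denominator R + jωL = 10.4 + j932.9.
Step 4 — H = 0.9999 + j0.01115.
Step 5 — Magnitude: |H| = 0.9999 (-0.0 dB); phase: φ = 0.6°.

|H| = 0.9999 (-0.0 dB), φ = 0.6°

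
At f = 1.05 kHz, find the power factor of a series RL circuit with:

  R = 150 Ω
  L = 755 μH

Step 1 — Angular frequency: ω = 2π·f = 2π·1050 = 6597 rad/s.
Step 2 — Component impedances:
  R: Z = R = 150 Ω
  L: Z = jωL = j·6597·0.000755 = 0 + j4.981 Ω
Step 3 — Series combination: Z_total = R + L = 150 + j4.981 Ω = 150.1∠1.9° Ω.
Step 4 — Power factor: PF = cos(φ) = Re(Z)/|Z| = 150/150.083 = 0.9994.
Step 5 — Type: Im(Z) = 4.981 ⇒ lagging (phase φ = 1.9°).

PF = 0.9994 (lagging, φ = 1.9°)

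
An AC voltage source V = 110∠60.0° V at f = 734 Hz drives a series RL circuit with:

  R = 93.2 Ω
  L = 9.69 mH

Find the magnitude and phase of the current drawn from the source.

Step 1 — Angular frequency: ω = 2π·f = 2π·734 = 4612 rad/s.
Step 2 — Component impedances:
  R: Z = R = 93.2 Ω
  L: Z = jωL = j·4612·0.00969 = 0 + j44.69 Ω
Step 3 — Series combination: Z_total = R + L = 93.2 + j44.69 Ω = 103.4∠25.6° Ω.
Step 4 — Source phasor: V = 110∠60.0° V = 55 + j95.26 V.
Step 5 — Ohm's law: I = V / Z_total = (55 + j95.26) / (93.2 + j44.69) = 0.8783 + j0.601 A.
Step 6 — Convert to polar: |I| = 1.064 A, ∠I = 34.4°.

I = 1.064∠34.4° A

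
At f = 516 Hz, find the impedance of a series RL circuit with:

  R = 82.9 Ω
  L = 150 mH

Step 1 — Angular frequency: ω = 2π·f = 2π·516 = 3242 rad/s.
Step 2 — Component impedances:
  R: Z = R = 82.9 Ω
  L: Z = jωL = j·3242·0.15 = 0 + j486.3 Ω
Step 3 — Series combination: Z_total = R + L = 82.9 + j486.3 Ω = 493.3∠80.3° Ω.

Z = 82.9 + j486.3 Ω = 493.3∠80.3° Ω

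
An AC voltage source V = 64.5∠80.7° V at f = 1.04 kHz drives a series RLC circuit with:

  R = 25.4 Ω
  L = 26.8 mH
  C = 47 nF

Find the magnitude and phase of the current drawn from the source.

Step 1 — Angular frequency: ω = 2π·f = 2π·1040 = 6535 rad/s.
Step 2 — Component impedances:
  R: Z = R = 25.4 Ω
  L: Z = jωL = j·6535·0.0268 = 0 + j175.1 Ω
  C: Z = 1/(jωC) = -j/(ω·C) = 0 - j3256 Ω
Step 3 — Series combination: Z_total = R + L + C = 25.4 - j3081 Ω = 3081∠-89.5° Ω.
Step 4 — Source phasor: V = 64.5∠80.7° V = 10.42 + j63.65 V.
Step 5 — Ohm's law: I = V / Z_total = (10.42 + j63.65) / (25.4 - j3081) = -0.02063 + j0.003553 A.
Step 6 — Convert to polar: |I| = 0.02093 A, ∠I = 170.2°.

I = 0.02093∠170.2° A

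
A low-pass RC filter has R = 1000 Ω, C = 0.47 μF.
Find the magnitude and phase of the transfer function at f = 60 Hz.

Step 1 — Angular frequency: ω = 2π·60 = 377 rad/s.
Step 2 — Transfer function: H(jω) = 1/(1 + jωRC).
Step 3 — Denominator: 1 + jωRC = 1 + j·377·1000·4.7e-07 = 1 + j0.1772.
Step 4 — H = 0.9696 - j0.1718.
Step 5 — Magnitude: |H| = 0.9847 (-0.1 dB); phase: φ = -10.0°.

|H| = 0.9847 (-0.1 dB), φ = -10.0°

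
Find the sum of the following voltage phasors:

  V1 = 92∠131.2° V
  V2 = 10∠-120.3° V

Step 1 — Convert each phasor to rectangular form:
  V1 = 92·(cos(131.2°) + j·sin(131.2°)) = -60.6 + j69.22 V
  V2 = 10·(cos(-120.3°) + j·sin(-120.3°)) = -5.045 - j8.634 V
Step 2 — Sum components: V_total = -65.64 + j60.59 V.
Step 3 — Convert to polar: |V_total| = 89.33 V, ∠V_total = 137.3°.

V_total = 89.33∠137.3° V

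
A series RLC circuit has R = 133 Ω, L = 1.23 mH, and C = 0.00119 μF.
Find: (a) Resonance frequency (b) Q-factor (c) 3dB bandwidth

Step 1 — Resonance condition Im(Z)=0 gives ω₀ = 1/√(LC).
Step 2 — ω₀ = 1/√(0.00123·1.19e-09) = 8.266e+05 rad/s.
Step 3 — f₀ = ω₀/(2π) = 1.316e+05 Hz.
Step 4 — Series Q: Q = ω₀L/R = 8.266e+05·0.00123/133 = 7.644.
Step 5 — 3dB bandwidth: Δω = ω₀/Q = 1.081e+05 rad/s; BW = Δω/(2π) = 1.721e+04 Hz.

(a) f₀ = 1.316e+05 Hz  (b) Q = 7.644  (c) BW = 1.721e+04 Hz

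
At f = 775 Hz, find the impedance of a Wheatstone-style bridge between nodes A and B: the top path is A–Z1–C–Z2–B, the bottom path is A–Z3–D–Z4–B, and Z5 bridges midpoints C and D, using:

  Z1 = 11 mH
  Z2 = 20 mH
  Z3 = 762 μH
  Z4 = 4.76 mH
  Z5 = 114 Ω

Step 1 — Angular frequency: ω = 2π·f = 2π·775 = 4869 rad/s.
Step 2 — Component impedances:
  Z1: Z = jωL = j·4869·0.011 = 0 + j53.56 Ω
  Z2: Z = jωL = j·4869·0.02 = 0 + j97.39 Ω
  Z3: Z = jωL = j·4869·0.000762 = 0 + j3.711 Ω
  Z4: Z = jωL = j·4869·0.00476 = 0 + j23.18 Ω
  Z5: Z = R = 114 Ω
Step 3 — Bridge requires nodal analysis (the Z5 bridge couples midpoints C and D, so the two paths cannot be reduced to a simple series/parallel combination). Setting node B to ground and injecting 1 A at node A, the 3-node admittance system at A, C, D solves to V_A = Z_AB = 0.1925 + j22.76 Ω = 22.76∠89.5° Ω.

Z = 0.1925 + j22.76 Ω = 22.76∠89.5° Ω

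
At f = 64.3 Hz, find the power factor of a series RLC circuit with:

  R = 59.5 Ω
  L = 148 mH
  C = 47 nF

Step 1 — Angular frequency: ω = 2π·f = 2π·64.3 = 404 rad/s.
Step 2 — Component impedances:
  R: Z = R = 59.5 Ω
  L: Z = jωL = j·404·0.148 = 0 + j59.79 Ω
  C: Z = 1/(jωC) = -j/(ω·C) = 0 - j5.266e+04 Ω
Step 3 — Series combination: Z_total = R + L + C = 59.5 - j5.26e+04 Ω = 5.26e+04∠-89.9° Ω.
Step 4 — Power factor: PF = cos(φ) = Re(Z)/|Z| = 59.5/5.26e+04 = 0.001131.
Step 5 — Type: Im(Z) = -5.26e+04 ⇒ leading (phase φ = -89.9°).

PF = 0.001131 (leading, φ = -89.9°)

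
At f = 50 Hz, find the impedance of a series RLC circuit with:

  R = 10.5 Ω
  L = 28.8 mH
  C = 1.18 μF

Step 1 — Angular frequency: ω = 2π·f = 2π·50 = 314.2 rad/s.
Step 2 — Component impedances:
  R: Z = R = 10.5 Ω
  L: Z = jωL = j·314.2·0.0288 = 0 + j9.048 Ω
  C: Z = 1/(jωC) = -j/(ω·C) = 0 - j2698 Ω
Step 3 — Series combination: Z_total = R + L + C = 10.5 - j2688 Ω = 2689∠-89.8° Ω.

Z = 10.5 - j2688 Ω = 2689∠-89.8° Ω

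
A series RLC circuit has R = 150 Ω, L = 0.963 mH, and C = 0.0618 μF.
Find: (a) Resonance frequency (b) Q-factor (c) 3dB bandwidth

Step 1 — Resonance condition Im(Z)=0 gives ω₀ = 1/√(LC).
Step 2 — ω₀ = 1/√(0.000963·6.18e-08) = 1.296e+05 rad/s.
Step 3 — f₀ = ω₀/(2π) = 2.063e+04 Hz.
Step 4 — Series Q: Q = ω₀L/R = 1.296e+05·0.000963/150 = 0.8322.
Step 5 — 3dB bandwidth: Δω = ω₀/Q = 1.558e+05 rad/s; BW = Δω/(2π) = 2.479e+04 Hz.

(a) f₀ = 2.063e+04 Hz  (b) Q = 0.8322  (c) BW = 2.479e+04 Hz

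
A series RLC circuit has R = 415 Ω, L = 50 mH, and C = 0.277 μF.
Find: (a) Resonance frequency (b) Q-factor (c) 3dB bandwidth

Step 1 — Resonance: ω₀ = 1/√(LC) = 1/√(0.05·2.77e-07) = 8497 rad/s.
Step 2 — f₀ = ω₀/(2π) = 1352 Hz.
Step 3 — Series Q: Q = ω₀L/R = 8497·0.05/415 = 1.024.
Step 4 — Bandwidth: Δω = ω₀/Q = 8300 rad/s; BW = Δω/(2π) = 1321 Hz.

(a) f₀ = 1352 Hz  (b) Q = 1.024  (c) BW = 1321 Hz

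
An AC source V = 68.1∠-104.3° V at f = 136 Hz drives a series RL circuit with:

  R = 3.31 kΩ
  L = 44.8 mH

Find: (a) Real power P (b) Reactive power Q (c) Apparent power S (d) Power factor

Step 1 — Angular frequency: ω = 2π·f = 2π·136 = 854.5 rad/s.
Step 2 — Component impedances:
  R: Z = R = 3310 Ω
  L: Z = jωL = j·854.5·0.0448 = 0 + j38.28 Ω
Step 3 — Series combination: Z_total = R + L = 3310 + j38.28 Ω = 3310∠0.7° Ω.
Step 4 — Source phasor: V = 68.1∠-104.3° V = -16.82 - j65.99 V.
Step 5 — Current: I = V / Z = -0.005312 - j0.01988 A = 0.02057∠-105.0° A.
Step 6 — Complex power: S = V·I* = 1.401 + j0.0162 VA.
Step 7 — Real power: P = Re(S) = 1.401 W.
Step 8 — Reactive power: Q = Im(S) = 0.0162 VAR.
Step 9 — Apparent power: |S| = 1.401 VA.
Step 10 — Power factor: PF = P/|S| = 0.9999 (lagging).

(a) P = 1.401 W  (b) Q = 0.0162 VAR  (c) S = 1.401 VA  (d) PF = 0.9999 (lagging)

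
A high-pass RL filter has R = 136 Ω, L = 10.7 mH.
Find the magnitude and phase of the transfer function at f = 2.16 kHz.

Step 1 — Angular frequency: ω = 2π·2160 = 1.357e+04 rad/s.
Step 2 — Transfer function: H(jω) = jωL/(R + jωL).
Step 3 — Numerator jωL = j·145.2; denominator R + jωL = 136 + j145.2.
Step 4 — H = 0.5327 + j0.4989.
Step 5 — Magnitude: |H| = 0.7299 (-2.7 dB); phase: φ = 43.1°.

|H| = 0.7299 (-2.7 dB), φ = 43.1°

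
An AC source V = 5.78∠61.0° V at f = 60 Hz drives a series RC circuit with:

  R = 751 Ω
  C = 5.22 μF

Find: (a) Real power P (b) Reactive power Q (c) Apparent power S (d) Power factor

Step 1 — Angular frequency: ω = 2π·f = 2π·60 = 377 rad/s.
Step 2 — Component impedances:
  R: Z = R = 751 Ω
  C: Z = 1/(jωC) = -j/(ω·C) = 0 - j508.2 Ω
Step 3 — Series combination: Z_total = R + C = 751 - j508.2 Ω = 906.8∠-34.1° Ω.
Step 4 — Source phasor: V = 5.78∠61.0° V = 2.802 + j5.055 V.
Step 5 — Current: I = V / Z = -0.0005649 + j0.006349 A = 0.006374∠95.1° A.
Step 6 — Complex power: S = V·I* = 0.03051 - j0.02065 VA.
Step 7 — Real power: P = Re(S) = 0.03051 W.
Step 8 — Reactive power: Q = Im(S) = -0.02065 VAR.
Step 9 — Apparent power: |S| = 0.03684 VA.
Step 10 — Power factor: PF = P/|S| = 0.8282 (leading).

(a) P = 0.03051 W  (b) Q = -0.02065 VAR  (c) S = 0.03684 VA  (d) PF = 0.8282 (leading)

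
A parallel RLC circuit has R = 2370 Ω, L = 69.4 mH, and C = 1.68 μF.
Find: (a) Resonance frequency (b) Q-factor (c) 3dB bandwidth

Step 1 — Resonance: ω₀ = 1/√(LC) = 1/√(0.0694·1.68e-06) = 2929 rad/s.
Step 2 — f₀ = ω₀/(2π) = 466.1 Hz.
Step 3 — Parallel Q: Q = R/(ω₀L) = 2370/(2929·0.0694) = 11.66.
Step 4 — Bandwidth: Δω = ω₀/Q = 251.2 rad/s; BW = Δω/(2π) = 39.97 Hz.

(a) f₀ = 466.1 Hz  (b) Q = 11.66  (c) BW = 39.97 Hz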